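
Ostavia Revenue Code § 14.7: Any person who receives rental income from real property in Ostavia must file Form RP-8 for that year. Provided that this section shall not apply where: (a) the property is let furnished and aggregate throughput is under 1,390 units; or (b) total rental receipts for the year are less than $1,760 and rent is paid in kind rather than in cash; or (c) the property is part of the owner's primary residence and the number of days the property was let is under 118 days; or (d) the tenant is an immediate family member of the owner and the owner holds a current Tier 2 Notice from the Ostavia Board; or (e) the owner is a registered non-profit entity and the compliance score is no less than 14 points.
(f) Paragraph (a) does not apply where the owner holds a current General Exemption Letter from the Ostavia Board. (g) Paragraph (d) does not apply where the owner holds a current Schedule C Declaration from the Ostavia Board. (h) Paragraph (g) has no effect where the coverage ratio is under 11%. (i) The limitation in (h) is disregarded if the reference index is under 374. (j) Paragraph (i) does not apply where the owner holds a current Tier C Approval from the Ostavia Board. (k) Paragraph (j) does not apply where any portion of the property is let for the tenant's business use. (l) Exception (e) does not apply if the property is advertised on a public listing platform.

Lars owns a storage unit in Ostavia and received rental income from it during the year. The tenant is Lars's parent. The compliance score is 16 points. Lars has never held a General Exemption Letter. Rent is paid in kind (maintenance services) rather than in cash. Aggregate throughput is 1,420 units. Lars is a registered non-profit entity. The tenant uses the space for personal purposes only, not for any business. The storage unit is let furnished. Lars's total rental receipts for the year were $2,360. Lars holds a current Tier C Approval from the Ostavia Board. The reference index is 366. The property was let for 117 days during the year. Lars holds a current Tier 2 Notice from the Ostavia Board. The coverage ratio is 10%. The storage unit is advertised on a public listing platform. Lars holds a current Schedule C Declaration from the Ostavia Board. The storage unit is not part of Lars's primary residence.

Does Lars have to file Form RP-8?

Exception (a) fails — aggregate throughput is 1,420 units, not under 1,390 units.
Exception (b) does not apply: total rental receipts for the year are $2,360, not less than $1,760.
Exception (c) fails — the storage unit is not part of the primary residence.
Exception (d): the tenant is an immediate family member; a current Tier 2 Notice is held — every condition holds. Under paragraphs (g)–(k): (g) applies (a current Schedule C Declaration is held), but is set aside by (h): (h) operates against (g): the coverage ratio is 10%, under the 11% limit. (i) would limit (h) — the reference index is 366, under the 374 limit — but (j) sets (i) aside: (j) operates against (i): a current Tier C Approval is held. (k), which would lift (j), is not engaged — the space is used for personal purposes only. Exception (d) stands.
All of (e)'s requirements are met (Lars is a registered non-profit; the compliance score is 16 points, meeting the 14 points threshold). Turning to paragraph (l): (l) is engaged — the property is publicly advertised. (e) is therefore removed.

No — exception (d) applies; Lars is not required to file Form RP-8.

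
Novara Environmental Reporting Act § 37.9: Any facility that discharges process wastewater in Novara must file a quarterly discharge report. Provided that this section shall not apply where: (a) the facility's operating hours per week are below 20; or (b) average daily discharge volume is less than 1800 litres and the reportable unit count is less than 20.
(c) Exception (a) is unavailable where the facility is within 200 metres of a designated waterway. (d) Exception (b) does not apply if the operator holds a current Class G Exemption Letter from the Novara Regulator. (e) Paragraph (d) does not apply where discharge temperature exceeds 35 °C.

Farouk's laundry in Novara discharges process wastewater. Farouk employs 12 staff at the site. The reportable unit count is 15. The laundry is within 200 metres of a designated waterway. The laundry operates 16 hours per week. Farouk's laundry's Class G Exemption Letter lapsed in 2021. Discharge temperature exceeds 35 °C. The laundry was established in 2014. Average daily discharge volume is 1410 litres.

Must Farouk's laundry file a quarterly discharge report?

Exception (a): the facility's operating hours per week are 16, below the 20 limit — every condition holds. However, paragraph (c) must be considered: (c) operates against (a): the laundry is within 200 m of a designated waterway. So (a) is unavailable.
Exception (b) is satisfied on its face — average daily discharge volume is 1410 litres, less than the 1800 litres limit; the reportable unit count is 15, less than the 20 limit. Applying paragraphs (d)–(e): (d) does not operate here — no current Class G Exemption Letter is held. So (b) applies.

No — exception (b) applies; Farouk's laundry is not required to file a quarterly discharge report.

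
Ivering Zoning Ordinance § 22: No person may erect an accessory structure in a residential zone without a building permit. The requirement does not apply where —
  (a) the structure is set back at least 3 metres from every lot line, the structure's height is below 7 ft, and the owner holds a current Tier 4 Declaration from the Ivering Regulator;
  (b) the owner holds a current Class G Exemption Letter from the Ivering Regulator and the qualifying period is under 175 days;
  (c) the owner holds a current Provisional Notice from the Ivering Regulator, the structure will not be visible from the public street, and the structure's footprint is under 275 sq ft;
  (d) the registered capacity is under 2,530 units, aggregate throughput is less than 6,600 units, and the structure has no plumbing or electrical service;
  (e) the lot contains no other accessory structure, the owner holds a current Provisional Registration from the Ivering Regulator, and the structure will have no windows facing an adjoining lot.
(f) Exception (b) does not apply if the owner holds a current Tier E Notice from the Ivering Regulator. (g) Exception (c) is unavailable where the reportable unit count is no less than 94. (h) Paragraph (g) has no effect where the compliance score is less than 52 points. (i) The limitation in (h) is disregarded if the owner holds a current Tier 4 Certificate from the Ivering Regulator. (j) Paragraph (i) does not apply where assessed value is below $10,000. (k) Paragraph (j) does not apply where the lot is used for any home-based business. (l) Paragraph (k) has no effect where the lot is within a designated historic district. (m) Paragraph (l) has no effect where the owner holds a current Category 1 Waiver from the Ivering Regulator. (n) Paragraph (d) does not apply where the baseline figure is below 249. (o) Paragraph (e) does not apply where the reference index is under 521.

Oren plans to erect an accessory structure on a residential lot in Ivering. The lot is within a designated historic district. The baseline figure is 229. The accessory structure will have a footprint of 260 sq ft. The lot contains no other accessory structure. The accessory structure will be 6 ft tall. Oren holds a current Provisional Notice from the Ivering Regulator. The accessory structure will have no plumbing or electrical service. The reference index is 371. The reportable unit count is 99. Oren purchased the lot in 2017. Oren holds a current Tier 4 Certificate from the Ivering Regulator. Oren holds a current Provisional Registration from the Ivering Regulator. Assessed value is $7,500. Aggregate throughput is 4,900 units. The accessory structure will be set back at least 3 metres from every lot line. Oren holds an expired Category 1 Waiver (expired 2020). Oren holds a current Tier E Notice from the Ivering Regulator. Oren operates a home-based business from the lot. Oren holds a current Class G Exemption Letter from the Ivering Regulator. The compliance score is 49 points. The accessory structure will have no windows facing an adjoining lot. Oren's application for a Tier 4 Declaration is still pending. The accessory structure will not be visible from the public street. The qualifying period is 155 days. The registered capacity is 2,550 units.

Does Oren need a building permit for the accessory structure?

No — exception (c) applies; Oren does not need a building permit.

Exception (a) fails — no current Tier 4 Declaration is held.
Exception (b) is satisfied on its face — a current Class G Exemption Letter is held; the qualifying period is 155 days, under the 175 days limit. But applying paragraph (f): (f) operates against (b): a current Tier E Notice is held. So (b) is unavailable.
Exception (c): a current Provisional Notice is held; the structure will not be visible from the street; the structure's footprint is 260 sq ft, under the 275 sq ft limit — every condition holds. Considering the limiting provisions: (g) is engaged (the reportable unit count is 99, meeting the 94 threshold), but is set aside by (h): (h) operates against (g): the compliance score is 49 points, less than the 52 points limit. (i) operates (a current Tier 4 Certificate is held), but is itself disapplied by (j): (j) applies — assessed value is $7,500, below the $10,000 limit. (k) would limit (j) — a home-based business operates on the lot — but (l) sets (k) aside: (l) operates — the lot is in a historic district. (m) is inapplicable (there is no Category 1 Waiver in force), so (l) stands. Exception (c) stands.
Exception (d) does not apply: the registered capacity is 2,550 units, not under 2,530 units.
Exception (e): the lot has no other accessory structure; a current Provisional Registration is held; no windows face an adjoining lot — every condition holds. But: (o) operates against (e): the reference index is 371, under the 521 limit. So (e) is unavailable.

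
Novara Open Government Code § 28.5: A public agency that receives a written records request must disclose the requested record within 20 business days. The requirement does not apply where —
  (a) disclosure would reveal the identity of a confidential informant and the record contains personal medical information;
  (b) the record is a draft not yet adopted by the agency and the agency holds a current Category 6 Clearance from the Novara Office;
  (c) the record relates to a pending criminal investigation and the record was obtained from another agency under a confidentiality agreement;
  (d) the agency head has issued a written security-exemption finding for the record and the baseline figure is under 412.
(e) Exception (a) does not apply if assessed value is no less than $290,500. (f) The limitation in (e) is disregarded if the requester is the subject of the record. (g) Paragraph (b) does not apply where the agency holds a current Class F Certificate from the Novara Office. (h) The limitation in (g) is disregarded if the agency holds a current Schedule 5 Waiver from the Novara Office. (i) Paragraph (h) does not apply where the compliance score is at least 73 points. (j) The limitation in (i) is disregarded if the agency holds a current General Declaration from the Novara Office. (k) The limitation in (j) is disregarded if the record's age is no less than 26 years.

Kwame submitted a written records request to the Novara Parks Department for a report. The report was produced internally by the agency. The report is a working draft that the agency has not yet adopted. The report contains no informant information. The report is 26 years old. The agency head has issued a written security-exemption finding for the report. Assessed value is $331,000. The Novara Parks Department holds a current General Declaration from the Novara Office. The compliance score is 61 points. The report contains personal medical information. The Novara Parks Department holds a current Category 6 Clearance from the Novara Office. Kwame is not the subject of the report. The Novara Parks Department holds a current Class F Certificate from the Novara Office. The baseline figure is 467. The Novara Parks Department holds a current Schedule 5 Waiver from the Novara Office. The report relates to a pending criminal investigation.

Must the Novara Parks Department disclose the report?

No — exception (b) applies; the Novara Parks Department is not required to disclose the report.

Exception (a) does not apply: the report contains no informant information.
All of (b)'s requirements are met (the report is an unadopted draft; a current Category 6 Clearance is held). Applying paragraphs (g)–(k): (g) would limit (b) — a current Class F Certificate is held — but (h) sets (g) aside: (h) is triggered — a current Schedule 5 Waiver is held. (i), which would lift (h), is inapplicable — the compliance score is 61 points, short of 73 points. So (b) applies.
Exception (c) fails — the report was produced internally.
Exception (d) fails — the baseline figure is 467, not under 412.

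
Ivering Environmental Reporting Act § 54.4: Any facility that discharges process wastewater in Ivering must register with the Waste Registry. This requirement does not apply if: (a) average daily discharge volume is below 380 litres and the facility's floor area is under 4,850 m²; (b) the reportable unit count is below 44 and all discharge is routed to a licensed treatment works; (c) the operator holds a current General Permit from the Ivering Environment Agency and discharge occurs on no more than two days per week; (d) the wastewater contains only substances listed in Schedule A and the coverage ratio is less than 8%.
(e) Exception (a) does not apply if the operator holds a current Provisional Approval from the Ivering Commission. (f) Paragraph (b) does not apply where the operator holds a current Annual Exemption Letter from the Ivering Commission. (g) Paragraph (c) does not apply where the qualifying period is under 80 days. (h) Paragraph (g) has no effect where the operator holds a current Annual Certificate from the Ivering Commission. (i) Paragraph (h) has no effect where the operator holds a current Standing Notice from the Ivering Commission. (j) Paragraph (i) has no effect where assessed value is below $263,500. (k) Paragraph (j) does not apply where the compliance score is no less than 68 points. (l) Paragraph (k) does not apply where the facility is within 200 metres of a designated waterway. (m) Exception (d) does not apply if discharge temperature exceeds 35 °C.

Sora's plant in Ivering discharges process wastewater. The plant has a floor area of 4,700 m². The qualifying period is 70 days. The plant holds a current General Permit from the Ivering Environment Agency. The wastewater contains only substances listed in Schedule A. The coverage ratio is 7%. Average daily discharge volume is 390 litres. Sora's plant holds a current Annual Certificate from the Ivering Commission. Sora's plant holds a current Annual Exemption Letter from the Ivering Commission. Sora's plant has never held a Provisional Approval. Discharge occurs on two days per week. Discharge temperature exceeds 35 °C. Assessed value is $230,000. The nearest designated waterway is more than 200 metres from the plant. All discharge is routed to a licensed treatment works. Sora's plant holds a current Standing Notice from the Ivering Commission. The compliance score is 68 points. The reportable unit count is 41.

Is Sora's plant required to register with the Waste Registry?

Yes — Sora's plant must register with the Waste Registry.

Exception (a) requires that average daily discharge volume is below 380 litres; but average daily discharge volume is 390 litres, not below 380 litres, so (a) is unavailable.
Exception (b): the reportable unit count is 41, below the 44 limit; discharge is routed to a licensed treatment works — every condition holds. But applying paragraph (f): (f) operates — a current Annual Exemption Letter is held. Exception (b) does not apply.
Exception (c)'s conditions are all satisfied: a current General Permit is held; discharge occurs on no more than two days per week. But applying paragraphs (g)–(l): (g) is engaged — the qualifying period is 70 days, under the 80 days limit. (h) is engaged (a current Annual Certificate is held), but is set aside by (i): (i) operates — a current Standing Notice is held. (j) operates (assessed value is $230,000, below the $263,500 limit), but is itself disapplied by (k): (k) operates — the compliance score is 68 points, meeting the 68 points threshold. (l), which would lift (k), is inapplicable — the plant is more than 200 m from any designated waterway. (c) is therefore removed.
Exception (d): the wastewater is Schedule-A-only; the coverage ratio is 7%, less than the 8% limit — every condition holds. Turning to paragraph (m): (m) operates against (d): discharge temperature exceeds 35 °C. (d) is therefore removed.
No exception displaces § 54.4.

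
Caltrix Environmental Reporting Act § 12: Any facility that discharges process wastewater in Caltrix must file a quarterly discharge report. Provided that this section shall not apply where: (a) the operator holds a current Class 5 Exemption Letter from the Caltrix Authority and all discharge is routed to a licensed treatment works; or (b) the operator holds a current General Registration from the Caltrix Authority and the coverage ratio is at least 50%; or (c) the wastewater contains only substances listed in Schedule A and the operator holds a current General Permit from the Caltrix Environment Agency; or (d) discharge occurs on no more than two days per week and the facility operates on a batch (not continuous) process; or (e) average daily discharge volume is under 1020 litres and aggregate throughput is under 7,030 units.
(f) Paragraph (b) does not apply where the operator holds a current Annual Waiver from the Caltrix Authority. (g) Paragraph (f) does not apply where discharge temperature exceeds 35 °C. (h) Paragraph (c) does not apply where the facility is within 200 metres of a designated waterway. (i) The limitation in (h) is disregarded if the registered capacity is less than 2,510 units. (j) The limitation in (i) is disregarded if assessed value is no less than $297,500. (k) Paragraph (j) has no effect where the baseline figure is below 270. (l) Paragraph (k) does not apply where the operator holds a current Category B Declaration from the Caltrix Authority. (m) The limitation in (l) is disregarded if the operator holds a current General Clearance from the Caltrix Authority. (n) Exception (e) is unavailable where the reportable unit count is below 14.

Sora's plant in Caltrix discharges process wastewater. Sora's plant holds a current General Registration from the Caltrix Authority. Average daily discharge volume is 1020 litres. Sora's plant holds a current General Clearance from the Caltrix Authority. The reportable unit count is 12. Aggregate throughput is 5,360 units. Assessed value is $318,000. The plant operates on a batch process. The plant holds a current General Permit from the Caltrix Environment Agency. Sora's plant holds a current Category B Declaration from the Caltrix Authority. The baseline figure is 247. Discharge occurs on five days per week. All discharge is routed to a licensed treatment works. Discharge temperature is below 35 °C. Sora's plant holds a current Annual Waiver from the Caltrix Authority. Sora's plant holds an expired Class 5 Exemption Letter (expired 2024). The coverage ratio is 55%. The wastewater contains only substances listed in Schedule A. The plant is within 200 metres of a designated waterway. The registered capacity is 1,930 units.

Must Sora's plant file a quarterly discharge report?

No — exception (c) applies; Sora's plant is not required to file a quarterly discharge report.

Exception (a) fails — there is no Class 5 Exemption Letter in force.
Exception (b)'s conditions are all satisfied: a current General Registration is held; the coverage ratio is 55%, meeting the 50% threshold. However, paragraphs (f)–(g) must be considered: (f) applies — a current Annual Waiver is held. (g) does not operate here (discharge temperature is below 35 °C), so (f) stands. So (b) is unavailable.
All of (c)'s requirements are met (the wastewater is Schedule-A-only; a current General Permit is held). As to paragraphs (h)–(m): (h) operates (the plant is within 200 m of a designated waterway), but is overridden by (i): (i) operates against (h): the registered capacity is 1,930 units, less than the 2,510 units limit. (j) would limit (i) — assessed value is $318,000, meeting the $297,500 threshold — but (k) sets (j) aside: (k) operates against (j): the baseline figure is 247, below the 270 limit. (l) operates (a current Category B Declaration is held), but is set aside by (m): (m) operates against (l): a current General Clearance is held. So (c) applies.
Exception (d) requires that discharge occurs on no more than two days per week; but discharge occurs on five days per week, so (d) is unavailable.
Exception (e) does not apply: average daily discharge volume is 1020 litres, not under 1020 litres.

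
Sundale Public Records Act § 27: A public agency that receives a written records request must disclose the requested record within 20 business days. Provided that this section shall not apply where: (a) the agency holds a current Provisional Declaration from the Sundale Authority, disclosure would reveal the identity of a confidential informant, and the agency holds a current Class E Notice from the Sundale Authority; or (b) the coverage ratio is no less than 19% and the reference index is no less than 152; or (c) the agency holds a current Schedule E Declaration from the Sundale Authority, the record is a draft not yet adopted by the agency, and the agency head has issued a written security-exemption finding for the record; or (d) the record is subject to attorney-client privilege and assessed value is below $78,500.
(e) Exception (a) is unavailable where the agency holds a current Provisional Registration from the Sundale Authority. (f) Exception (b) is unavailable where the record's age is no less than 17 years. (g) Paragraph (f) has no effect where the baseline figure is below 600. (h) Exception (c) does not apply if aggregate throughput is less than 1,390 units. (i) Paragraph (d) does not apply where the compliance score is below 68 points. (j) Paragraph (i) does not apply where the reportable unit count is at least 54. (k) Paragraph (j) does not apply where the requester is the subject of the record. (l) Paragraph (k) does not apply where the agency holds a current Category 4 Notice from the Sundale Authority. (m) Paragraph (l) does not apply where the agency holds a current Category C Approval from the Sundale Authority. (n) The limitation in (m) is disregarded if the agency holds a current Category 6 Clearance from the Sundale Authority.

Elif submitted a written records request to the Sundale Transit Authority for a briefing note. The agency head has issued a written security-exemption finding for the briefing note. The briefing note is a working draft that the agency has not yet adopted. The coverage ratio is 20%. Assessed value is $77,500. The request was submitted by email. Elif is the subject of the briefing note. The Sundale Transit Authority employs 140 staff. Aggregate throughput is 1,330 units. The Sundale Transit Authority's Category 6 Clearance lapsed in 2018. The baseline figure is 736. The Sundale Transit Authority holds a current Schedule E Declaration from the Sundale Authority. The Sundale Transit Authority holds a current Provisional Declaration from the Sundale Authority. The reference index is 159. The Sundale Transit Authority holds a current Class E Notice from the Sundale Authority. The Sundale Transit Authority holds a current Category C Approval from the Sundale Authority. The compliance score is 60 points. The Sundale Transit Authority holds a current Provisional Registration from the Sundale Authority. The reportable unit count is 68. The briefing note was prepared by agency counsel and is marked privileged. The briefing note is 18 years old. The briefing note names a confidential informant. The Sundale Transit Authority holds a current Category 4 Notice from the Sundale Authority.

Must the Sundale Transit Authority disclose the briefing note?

Exception (a): a current Provisional Declaration is held; the briefing note names a confidential informant; a current Class E Notice is held — every condition holds. However, paragraph (e) must be considered: (e) operates against (a): a current Provisional Registration is held. So (a) is unavailable.
Exception (b): the coverage ratio is 20%, meeting the 19% threshold; the reference index is 159, meeting the 152 threshold — every condition holds. Turning to paragraphs (f)–(g): (f) operates against (b): the record's age is 18 years, meeting the 17 years threshold. (g), which would lift (f), does not operate here — the baseline figure is 736, not below 600. (b) is therefore removed.
Exception (c) is satisfied on its face — a current Schedule E Declaration is held; the briefing note is an unadopted draft; a written security-exemption finding has been issued. But applying paragraph (h): (h) operates — aggregate throughput is 1,330 units, less than the 1,390 units limit. (c) is therefore removed.
Exception (d): the briefing note is privileged; assessed value is $77,500, below the $78,500 limit — every condition holds. Turning to paragraphs (i)–(n): (i) is engaged — the compliance score is 60 points, below the 68 points limit. (j) would limit (i) — the reportable unit count is 68, meeting the 54 threshold — but (k) sets (j) aside: (k) operates against (j): Elif is the subject of the briefing note. (l) would limit (k) — a current Category 4 Notice is held — but (m) sets (l) aside: (m) is triggered — a current Category C Approval is held. (n), which would lift (m), is not engaged — no current Category 6 Clearance is held. Exception (d) does not apply.
None of the exceptions is available; § 27 applies in full.

Yes — the Sundale Transit Authority must disclose the briefing note.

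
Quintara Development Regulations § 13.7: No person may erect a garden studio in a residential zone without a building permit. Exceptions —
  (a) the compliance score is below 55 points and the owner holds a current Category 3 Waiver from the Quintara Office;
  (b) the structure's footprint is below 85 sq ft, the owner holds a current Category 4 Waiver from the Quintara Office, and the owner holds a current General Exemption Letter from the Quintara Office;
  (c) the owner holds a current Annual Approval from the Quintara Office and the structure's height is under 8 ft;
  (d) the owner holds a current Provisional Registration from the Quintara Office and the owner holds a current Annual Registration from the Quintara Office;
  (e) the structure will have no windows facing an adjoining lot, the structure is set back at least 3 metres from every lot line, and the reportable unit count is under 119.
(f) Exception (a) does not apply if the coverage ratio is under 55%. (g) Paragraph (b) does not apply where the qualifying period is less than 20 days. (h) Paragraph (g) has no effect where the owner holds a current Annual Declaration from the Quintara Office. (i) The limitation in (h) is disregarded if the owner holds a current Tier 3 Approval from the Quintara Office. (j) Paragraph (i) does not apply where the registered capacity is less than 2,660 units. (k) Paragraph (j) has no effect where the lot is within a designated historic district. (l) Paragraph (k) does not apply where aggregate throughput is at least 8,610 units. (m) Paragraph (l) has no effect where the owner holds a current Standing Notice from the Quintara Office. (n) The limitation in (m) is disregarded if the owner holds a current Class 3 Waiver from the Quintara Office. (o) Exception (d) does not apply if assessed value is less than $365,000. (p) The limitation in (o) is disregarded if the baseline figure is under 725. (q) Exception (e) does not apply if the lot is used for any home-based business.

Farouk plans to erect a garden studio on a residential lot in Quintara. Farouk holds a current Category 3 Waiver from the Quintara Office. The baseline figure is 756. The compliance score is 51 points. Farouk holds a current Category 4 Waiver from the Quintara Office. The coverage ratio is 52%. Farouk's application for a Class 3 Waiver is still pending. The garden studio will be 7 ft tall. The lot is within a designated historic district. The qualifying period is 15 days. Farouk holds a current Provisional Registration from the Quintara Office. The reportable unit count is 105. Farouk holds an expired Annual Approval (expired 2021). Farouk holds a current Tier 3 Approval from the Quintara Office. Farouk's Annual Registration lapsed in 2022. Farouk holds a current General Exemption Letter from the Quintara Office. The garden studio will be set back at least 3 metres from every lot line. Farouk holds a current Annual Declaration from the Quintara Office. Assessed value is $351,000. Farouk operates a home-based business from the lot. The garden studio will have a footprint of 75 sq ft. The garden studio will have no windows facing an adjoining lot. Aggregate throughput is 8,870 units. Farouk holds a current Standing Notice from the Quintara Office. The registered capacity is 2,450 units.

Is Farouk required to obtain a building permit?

Yes — Farouk must obtain a building permit.

Exception (a): the compliance score is 51 points, below the 55 points limit; a current Category 3 Waiver is held — every condition holds. But applying paragraph (f): (f) operates against (a): the coverage ratio is 52%, under the 55% limit. (a) is therefore removed.
Exception (b)'s conditions are all satisfied: the structure's footprint is 75 sq ft, below the 85 sq ft limit; a current Category 4 Waiver is held; a current General Exemption Letter is held. But applying paragraphs (g)–(n): (g) is triggered — the qualifying period is 15 days, less than the 20 days limit. (h) would limit (g) — a current Annual Declaration is held — but (i) sets (h) aside: (i) operates — a current Tier 3 Approval is held. (j) is engaged (the registered capacity is 2,450 units, less than the 2,660 units limit), but is overridden by (k): (k) operates against (j): the lot is in a historic district. (l) operates (aggregate throughput is 8,870 units, meeting the 8,610 units threshold), but yields to (m): (m) is engaged — a current Standing Notice is held. (n), which would lift (m), is not triggered — there is no Class 3 Waiver in force. Exception (b) does not apply.
Exception (c) fails — no current Annual Approval is held.
Exception (d) does not apply: there is no Annual Registration in force.
Exception (e): no windows face an adjoining lot; the setback is at least 3 m on every side; the reportable unit count is 105, under the 119 limit — every condition holds. However, paragraph (q) must be considered: (q) operates against (e): a home-based business operates on the lot. (e) is therefore removed.
No exception applies. The general rule governs.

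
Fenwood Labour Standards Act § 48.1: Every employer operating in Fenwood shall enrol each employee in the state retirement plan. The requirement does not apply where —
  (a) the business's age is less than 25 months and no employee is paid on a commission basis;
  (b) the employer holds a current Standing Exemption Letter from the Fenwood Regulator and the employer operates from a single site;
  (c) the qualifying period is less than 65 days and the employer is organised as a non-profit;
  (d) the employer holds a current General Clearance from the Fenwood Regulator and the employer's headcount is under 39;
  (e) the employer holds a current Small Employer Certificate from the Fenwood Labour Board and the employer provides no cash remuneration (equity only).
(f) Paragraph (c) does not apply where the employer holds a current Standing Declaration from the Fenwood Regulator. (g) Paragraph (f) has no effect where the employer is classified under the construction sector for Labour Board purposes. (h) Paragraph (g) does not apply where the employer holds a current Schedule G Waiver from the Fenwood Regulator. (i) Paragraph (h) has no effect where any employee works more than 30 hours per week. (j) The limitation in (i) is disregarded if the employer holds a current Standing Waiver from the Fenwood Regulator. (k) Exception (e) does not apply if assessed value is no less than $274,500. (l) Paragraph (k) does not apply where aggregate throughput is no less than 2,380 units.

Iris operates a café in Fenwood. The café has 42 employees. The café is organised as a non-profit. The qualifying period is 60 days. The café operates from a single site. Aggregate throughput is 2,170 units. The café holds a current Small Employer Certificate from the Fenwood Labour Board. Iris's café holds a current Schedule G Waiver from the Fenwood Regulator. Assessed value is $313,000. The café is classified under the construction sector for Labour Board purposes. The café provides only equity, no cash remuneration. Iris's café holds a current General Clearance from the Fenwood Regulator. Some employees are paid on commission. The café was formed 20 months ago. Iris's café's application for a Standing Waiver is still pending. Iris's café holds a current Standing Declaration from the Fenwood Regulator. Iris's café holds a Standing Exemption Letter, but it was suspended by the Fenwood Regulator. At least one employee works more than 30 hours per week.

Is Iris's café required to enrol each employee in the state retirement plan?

Exception (a) requires that no employee is paid on a commission basis; but some employees are paid on commission, so (a) is unavailable.
Exception (b) does not apply: the Standing Exemption Letter is not current.
Exception (c): the qualifying period is 60 days, less than the 65 days limit; the employer is a non-profit — every condition holds. Applying paragraphs (f)–(j): (f) applies (a current Standing Declaration is held), but is set aside by (g): (g) operates — the café is classified under the construction sector. (h) is triggered (a current Schedule G Waiver is held), but is overridden by (i): (i) operates against (h): at least one employee exceeds 30 hours/week. (j) is not engaged (no current Standing Waiver is held), so (i) stands. Exception (c) stands.
Exception (d) does not apply: the employer's headcount is 42, not under 39.
Exception (e) is satisfied on its face — a current Small Employer Certificate is held; remuneration is equity-only. But: (k) is engaged — assessed value is $313,000, meeting the $274,500 threshold. (l) is inapplicable (aggregate throughput is 2,170 units, short of 2,380 units), so (k) stands. Exception (e) does not apply.

No — exception (c) applies; Iris's café is not required to enrol each employee in the state retirement plan.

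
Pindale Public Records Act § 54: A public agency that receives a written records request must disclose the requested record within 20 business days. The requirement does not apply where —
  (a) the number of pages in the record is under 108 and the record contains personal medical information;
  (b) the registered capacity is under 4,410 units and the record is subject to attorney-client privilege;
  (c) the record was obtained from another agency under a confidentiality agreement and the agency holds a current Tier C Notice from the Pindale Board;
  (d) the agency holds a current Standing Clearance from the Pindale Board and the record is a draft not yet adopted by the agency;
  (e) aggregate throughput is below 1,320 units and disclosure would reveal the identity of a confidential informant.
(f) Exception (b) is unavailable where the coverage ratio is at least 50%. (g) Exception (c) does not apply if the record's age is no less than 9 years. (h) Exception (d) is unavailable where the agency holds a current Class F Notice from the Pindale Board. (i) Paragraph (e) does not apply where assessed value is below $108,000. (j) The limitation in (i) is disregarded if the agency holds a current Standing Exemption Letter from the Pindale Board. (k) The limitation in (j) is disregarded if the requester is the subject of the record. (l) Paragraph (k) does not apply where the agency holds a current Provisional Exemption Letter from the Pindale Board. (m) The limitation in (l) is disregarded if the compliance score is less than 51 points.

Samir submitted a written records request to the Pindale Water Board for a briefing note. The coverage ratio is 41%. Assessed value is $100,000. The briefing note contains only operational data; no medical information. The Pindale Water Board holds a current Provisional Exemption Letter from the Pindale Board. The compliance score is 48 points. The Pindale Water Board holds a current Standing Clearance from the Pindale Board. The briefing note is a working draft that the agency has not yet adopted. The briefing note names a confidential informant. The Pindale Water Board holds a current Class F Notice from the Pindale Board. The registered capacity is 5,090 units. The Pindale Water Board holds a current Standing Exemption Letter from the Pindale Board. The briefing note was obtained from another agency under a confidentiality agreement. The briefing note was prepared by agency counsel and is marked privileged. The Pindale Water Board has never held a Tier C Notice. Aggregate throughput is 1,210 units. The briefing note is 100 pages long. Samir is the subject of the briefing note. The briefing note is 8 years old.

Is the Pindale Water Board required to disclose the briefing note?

Exception (a) does not apply: the briefing note contains only operational data.
Exception (b) does not apply: the registered capacity is 5,090 units, not under 4,410 units.
Exception (c) fails — there is no Tier C Notice in force.
Exception (d) is satisfied on its face — a current Standing Clearance is held; the briefing note is an unadopted draft. However, paragraph (h) must be considered: (h) operates — a current Class F Notice is held. (d) is therefore removed.
Exception (e) is satisfied on its face — aggregate throughput is 1,210 units, below the 1,320 units limit; the briefing note names a confidential informant. But: (i) applies — assessed value is $100,000, below the $108,000 limit. (j) is triggered (a current Standing Exemption Letter is held), but is displaced by (k): (k) applies — Samir is the subject of the briefing note. (l) would limit (k) — a current Provisional Exemption Letter is held — but (m) sets (l) aside: (m) is engaged — the compliance score is 48 points, less than the 51 points limit. So (e) is unavailable.
No exception displaces § 54.

Yes — the Pindale Water Board must disclose the briefing note.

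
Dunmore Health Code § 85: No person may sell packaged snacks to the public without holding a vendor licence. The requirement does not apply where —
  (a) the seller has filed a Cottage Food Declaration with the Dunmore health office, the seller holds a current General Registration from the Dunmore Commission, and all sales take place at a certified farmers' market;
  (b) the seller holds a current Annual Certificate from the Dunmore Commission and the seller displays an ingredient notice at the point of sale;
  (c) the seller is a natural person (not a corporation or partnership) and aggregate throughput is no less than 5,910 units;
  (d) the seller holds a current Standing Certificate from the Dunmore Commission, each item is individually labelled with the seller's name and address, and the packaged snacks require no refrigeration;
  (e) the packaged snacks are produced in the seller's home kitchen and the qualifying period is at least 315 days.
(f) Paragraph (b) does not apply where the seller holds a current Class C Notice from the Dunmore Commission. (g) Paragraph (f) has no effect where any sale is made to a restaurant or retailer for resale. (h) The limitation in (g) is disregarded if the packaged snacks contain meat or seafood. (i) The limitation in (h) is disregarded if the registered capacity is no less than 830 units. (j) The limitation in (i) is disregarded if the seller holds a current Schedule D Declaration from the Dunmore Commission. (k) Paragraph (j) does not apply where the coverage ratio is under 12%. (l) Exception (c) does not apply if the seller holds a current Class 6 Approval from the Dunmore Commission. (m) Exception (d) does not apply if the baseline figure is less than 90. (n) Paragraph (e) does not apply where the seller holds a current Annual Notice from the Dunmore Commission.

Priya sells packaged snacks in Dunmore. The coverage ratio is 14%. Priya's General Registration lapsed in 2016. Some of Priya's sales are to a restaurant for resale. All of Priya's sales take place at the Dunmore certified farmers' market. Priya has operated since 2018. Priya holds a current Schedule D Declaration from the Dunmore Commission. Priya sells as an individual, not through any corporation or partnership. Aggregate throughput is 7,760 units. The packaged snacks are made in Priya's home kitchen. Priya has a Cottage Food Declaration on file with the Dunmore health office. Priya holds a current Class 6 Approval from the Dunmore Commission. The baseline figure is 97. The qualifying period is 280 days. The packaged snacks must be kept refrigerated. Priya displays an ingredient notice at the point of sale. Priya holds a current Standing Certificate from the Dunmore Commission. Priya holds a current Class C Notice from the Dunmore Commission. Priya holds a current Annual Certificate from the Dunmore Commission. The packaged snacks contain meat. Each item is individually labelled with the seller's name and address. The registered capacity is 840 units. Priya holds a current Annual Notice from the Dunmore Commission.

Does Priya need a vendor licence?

Exception (a) does not apply: the General Registration is not current.
All of (b)'s requirements are met (a current Annual Certificate is held; an ingredient notice is displayed). But applying paragraphs (f)–(k): (f) operates — a current Class C Notice is held. (g) would limit (f) — some sales are to a restaurant for resale — but (h) sets (g) aside: (h) applies — the packaged snacks contain meat. (i) applies (the registered capacity is 840 units, meeting the 830 units threshold), but yields to (j): (j) is engaged — a current Schedule D Declaration is held. (k), which would lift (j), is not engaged — the coverage ratio is 14%, not under 12%. Exception (b) does not apply.
Exception (c) is satisfied on its face — the seller is a natural person; aggregate throughput is 7,760 units, meeting the 5,910 units threshold. However, paragraph (l) must be considered: (l) operates against (c): a current Class 6 Approval is held. (c) is therefore removed.
Exception (d) does not apply: the packaged snacks require refrigeration.
Exception (e) requires that the qualifying period is at least 315 days; but the qualifying period is 280 days, short of 315 days, so (e) is unavailable.
No exception applies. The general rule governs.

Yes — Priya must hold a vendor licence.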